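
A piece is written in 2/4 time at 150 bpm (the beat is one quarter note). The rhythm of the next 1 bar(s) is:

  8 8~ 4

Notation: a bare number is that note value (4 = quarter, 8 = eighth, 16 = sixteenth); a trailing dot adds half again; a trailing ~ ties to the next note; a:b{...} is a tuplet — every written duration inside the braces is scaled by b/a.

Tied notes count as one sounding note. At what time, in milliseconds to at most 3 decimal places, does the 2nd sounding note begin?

note 2 onset = 1/2b = 200.0ms

1. 0.0ms @ 0 + 200.0ms (1/2)
2. 200.0ms @ 1/2 + 600.0ms (3/2)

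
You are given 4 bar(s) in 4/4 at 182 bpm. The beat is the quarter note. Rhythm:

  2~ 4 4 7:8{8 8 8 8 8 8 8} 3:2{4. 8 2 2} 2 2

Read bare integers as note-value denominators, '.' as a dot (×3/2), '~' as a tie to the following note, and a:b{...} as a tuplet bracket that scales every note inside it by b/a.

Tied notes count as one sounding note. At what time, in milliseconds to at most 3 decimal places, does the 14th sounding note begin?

1. 0.0ms @ 0 + 989.011ms (3)
2. 989.011ms @ 3 + 329.67ms (1)
3. 1318.681ms @ 4 + 188.383ms (4/7)
4. 1507.064ms @ 32/7 + 188.383ms (4/7)
5. 1695.447ms @ 36/7 + 188.383ms (4/7)
6. 1883.83ms @ 40/7 + 188.383ms (4/7)
7. 2072.214ms @ 44/7 + 188.383ms (4/7)
8. 2260.597ms @ 48/7 + 188.383ms (4/7)
9. 2448.98ms @ 52/7 + 188.383ms (4/7)
10. 2637.363ms @ 8 + 329.67ms (1)
11. 2967.033ms @ 9 + 109.89ms (1/3)
12. 3076.923ms @ 28/3 + 439.56ms (4/3)
13. 3516.484ms @ 32/3 + 439.56ms (4/3)
14. 3956.044ms @ 12 + 659.341ms (2)
15. 4615.385ms @ 14 + 659.341ms (2)

note 14 onset = 12b = 3956.044ms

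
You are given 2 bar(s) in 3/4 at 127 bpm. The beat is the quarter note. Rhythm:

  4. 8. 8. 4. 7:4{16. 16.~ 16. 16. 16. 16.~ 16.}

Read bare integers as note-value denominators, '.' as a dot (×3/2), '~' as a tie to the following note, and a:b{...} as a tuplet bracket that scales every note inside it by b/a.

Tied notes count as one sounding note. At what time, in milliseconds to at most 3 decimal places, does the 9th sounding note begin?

1. 0.0ms @ 0 + 708.661ms (3/2)
2. 708.661ms @ 3/2 + 354.331ms (3/4)
3. 1062.992ms @ 9/4 + 354.331ms (3/4)
4. 1417.323ms @ 3 + 708.661ms (3/2)
5. 2125.984ms @ 9/2 + 101.237ms (3/14)
6. 2227.222ms @ 33/7 + 202.475ms (3/7)
7. 2429.696ms @ 36/7 + 101.237ms (3/14)
8. 2530.934ms @ 75/14 + 101.237ms (3/14)
9. 2632.171ms @ 39/7 + 202.475ms (3/7)

note 9 onset = 39/7b = 2632.171ms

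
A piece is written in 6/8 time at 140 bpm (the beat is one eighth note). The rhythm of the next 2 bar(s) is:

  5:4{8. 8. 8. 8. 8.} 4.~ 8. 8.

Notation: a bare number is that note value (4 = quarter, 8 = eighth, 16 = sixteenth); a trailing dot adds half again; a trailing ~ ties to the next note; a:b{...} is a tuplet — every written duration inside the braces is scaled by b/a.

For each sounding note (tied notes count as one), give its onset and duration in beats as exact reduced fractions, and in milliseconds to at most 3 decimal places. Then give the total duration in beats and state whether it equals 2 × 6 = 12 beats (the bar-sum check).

1) 0.0ms=0b +514.286ms=6/5b
2) 514.286ms=6/5b +514.286ms=6/5b
3) 1028.571ms=12/5b +514.286ms=6/5b
4) 1542.857ms=18/5b +514.286ms=6/5b
5) 2057.143ms=24/5b +514.286ms=6/5b
6) 2571.429ms=6b +1928.571ms=9/2b
7) 4500.0ms=21/2b +642.857ms=3/2b
Σ=12b of 12 (140bpm 6/8) — PASS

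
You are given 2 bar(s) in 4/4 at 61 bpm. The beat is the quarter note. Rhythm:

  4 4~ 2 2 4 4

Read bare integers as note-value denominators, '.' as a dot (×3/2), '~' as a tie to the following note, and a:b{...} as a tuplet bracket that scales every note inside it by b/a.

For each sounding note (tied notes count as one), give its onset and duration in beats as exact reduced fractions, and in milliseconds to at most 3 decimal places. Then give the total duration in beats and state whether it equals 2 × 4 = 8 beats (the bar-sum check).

1) 0.0ms=0b +983.607ms=1b
2) 983.607ms=1b +2950.82ms=3b
3) 3934.426ms=4b +1967.213ms=2b
4) 5901.639ms=6b +983.607ms=1b
5) 6885.246ms=7b +983.607ms=1b
Σ=8b of 8 (61bpm 4/4) — PASS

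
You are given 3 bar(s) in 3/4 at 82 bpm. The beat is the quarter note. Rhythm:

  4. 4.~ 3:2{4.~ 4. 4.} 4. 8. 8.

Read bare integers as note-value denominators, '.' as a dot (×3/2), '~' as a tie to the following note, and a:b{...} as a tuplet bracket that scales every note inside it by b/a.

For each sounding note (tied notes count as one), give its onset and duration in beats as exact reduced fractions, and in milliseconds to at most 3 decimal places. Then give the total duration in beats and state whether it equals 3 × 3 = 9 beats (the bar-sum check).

1) 0.0ms=0b +1097.561ms=3/2b
2) 1097.561ms=3/2b +2560.976ms=7/2b
3) 3658.537ms=5b +731.707ms=1b
4) 4390.244ms=6b +1097.561ms=3/2b
5) 5487.805ms=15/2b +548.78ms=3/4b
6) 6036.585ms=33/4b +548.78ms=3/4b
Σ=9b of 9 (82bpm 3/4) — PASS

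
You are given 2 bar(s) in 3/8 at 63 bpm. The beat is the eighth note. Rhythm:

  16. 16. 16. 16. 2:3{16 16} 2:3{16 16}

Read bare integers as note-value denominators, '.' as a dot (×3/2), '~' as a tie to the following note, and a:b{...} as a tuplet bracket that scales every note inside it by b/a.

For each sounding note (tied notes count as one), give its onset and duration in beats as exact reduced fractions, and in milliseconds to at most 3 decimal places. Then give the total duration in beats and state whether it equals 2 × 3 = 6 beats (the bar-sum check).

1) 0.0ms=0b +714.286ms=3/4b
2) 714.286ms=3/4b +714.286ms=3/4b
3) 1428.571ms=3/2b +714.286ms=3/4b
4) 2142.857ms=9/4b +714.286ms=3/4b
5) 2857.143ms=3b +714.286ms=3/4b
6) 3571.429ms=15/4b +714.286ms=3/4b
7) 4285.714ms=9/2b +714.286ms=3/4b
8) 5000.0ms=21/4b +714.286ms=3/4b
Σ=6b of 6 (63bpm 3/8) — PASS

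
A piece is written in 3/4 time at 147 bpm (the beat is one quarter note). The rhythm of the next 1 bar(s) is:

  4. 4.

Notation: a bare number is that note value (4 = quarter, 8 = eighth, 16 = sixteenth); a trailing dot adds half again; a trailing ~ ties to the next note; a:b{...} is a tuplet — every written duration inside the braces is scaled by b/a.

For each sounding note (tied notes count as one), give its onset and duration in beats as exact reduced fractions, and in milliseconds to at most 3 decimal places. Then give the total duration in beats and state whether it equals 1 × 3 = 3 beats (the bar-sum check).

1) 0.0ms=0b +612.245ms=3/2b
2) 612.245ms=3/2b +612.245ms=3/2b
Σ=3b of 3 (147bpm 3/4) — PASS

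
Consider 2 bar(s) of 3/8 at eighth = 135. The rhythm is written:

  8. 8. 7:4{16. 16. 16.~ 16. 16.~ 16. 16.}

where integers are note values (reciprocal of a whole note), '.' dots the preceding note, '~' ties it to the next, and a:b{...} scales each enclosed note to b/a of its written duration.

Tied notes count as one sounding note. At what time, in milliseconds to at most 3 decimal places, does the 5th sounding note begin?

note 5 onset = 27/7b = 1714.286ms

1. 0.0ms @ 0 + 666.667ms (3/2)
2. 666.667ms @ 3/2 + 666.667ms (3/2)
3. 1333.333ms @ 3 + 190.476ms (3/7)
4. 1523.81ms @ 24/7 + 190.476ms (3/7)
5. 1714.286ms @ 27/7 + 380.952ms (6/7)
6. 2095.238ms @ 33/7 + 380.952ms (6/7)
7. 2476.19ms @ 39/7 + 190.476ms (3/7)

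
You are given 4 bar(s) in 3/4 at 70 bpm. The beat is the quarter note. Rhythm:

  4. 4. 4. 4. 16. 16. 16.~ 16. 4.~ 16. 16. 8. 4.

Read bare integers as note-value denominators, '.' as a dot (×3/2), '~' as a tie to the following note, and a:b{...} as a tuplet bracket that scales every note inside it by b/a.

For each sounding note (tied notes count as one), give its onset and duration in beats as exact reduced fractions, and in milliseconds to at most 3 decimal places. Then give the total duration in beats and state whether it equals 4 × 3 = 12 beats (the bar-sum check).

1) 0.0ms=0b +1285.714ms=3/2b
2) 1285.714ms=3/2b +1285.714ms=3/2b
3) 2571.429ms=3b +1285.714ms=3/2b
4) 3857.143ms=9/2b +1285.714ms=3/2b
5) 5142.857ms=6b +321.429ms=3/8b
6) 5464.286ms=51/8b +321.429ms=3/8b
7) 5785.714ms=27/4b +642.857ms=3/4b
8) 6428.571ms=15/2b +1607.143ms=15/8b
9) 8035.714ms=75/8b +321.429ms=3/8b
10) 8357.143ms=39/4b +642.857ms=3/4b
11) 9000.0ms=21/2b +1285.714ms=3/2b
Σ=12b of 12 (70bpm 3/4) — PASS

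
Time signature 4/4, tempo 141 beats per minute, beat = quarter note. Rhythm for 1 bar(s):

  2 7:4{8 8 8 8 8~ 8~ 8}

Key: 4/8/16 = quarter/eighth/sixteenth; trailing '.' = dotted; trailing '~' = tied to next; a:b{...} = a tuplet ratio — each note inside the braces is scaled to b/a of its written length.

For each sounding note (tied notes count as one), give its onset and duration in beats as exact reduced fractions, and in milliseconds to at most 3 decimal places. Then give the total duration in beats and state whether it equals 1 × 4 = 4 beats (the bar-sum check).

1) 0.0ms=0b +851.064ms=2b
2) 851.064ms=2b +121.581ms=2/7b
3) 972.644ms=16/7b +121.581ms=2/7b
4) 1094.225ms=18/7b +121.581ms=2/7b
5) 1215.805ms=20/7b +121.581ms=2/7b
6) 1337.386ms=22/7b +364.742ms=6/7b
Σ=4b of 4 (141bpm 4/4) — PASS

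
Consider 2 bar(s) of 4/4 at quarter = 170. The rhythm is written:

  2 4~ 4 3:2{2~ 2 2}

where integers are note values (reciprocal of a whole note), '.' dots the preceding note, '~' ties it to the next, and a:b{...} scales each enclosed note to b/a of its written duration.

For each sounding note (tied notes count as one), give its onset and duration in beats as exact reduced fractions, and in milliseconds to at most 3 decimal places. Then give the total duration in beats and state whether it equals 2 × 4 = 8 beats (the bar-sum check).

1) 0.0ms=0b +705.882ms=2b
2) 705.882ms=2b +705.882ms=2b
3) 1411.765ms=4b +941.176ms=8/3b
4) 2352.941ms=20/3b +470.588ms=4/3b
Σ=8b of 8 (170bpm 4/4) — PASS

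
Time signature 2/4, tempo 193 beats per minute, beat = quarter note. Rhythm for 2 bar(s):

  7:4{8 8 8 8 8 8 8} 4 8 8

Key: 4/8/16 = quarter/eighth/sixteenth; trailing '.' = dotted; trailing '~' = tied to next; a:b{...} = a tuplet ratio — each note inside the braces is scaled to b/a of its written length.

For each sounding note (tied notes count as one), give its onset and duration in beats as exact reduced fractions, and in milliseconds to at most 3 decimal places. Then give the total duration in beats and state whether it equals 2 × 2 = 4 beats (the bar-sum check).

1) 0.0ms=0b +88.823ms=2/7b
2) 88.823ms=2/7b +88.823ms=2/7b
3) 177.646ms=4/7b +88.823ms=2/7b
4) 266.469ms=6/7b +88.823ms=2/7b
5) 355.292ms=8/7b +88.823ms=2/7b
6) 444.115ms=10/7b +88.823ms=2/7b
7) 532.939ms=12/7b +88.823ms=2/7b
8) 621.762ms=2b +310.881ms=1b
9) 932.642ms=3b +155.44ms=1/2b
10) 1088.083ms=7/2b +155.44ms=1/2b
Σ=4b of 4 (193bpm 2/4) — PASS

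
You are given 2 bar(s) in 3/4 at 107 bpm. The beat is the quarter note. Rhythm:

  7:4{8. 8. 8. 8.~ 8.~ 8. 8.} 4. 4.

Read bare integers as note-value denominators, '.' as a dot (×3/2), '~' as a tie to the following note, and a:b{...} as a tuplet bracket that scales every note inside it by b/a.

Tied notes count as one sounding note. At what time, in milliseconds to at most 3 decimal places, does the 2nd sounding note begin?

note 2 onset = 3/7b = 240.32ms

1. 0.0ms @ 0 + 240.32ms (3/7)
2. 240.32ms @ 3/7 + 240.32ms (3/7)
3. 480.641ms @ 6/7 + 240.32ms (3/7)
4. 720.961ms @ 9/7 + 720.961ms (9/7)
5. 1441.923ms @ 18/7 + 240.32ms (3/7)
6. 1682.243ms @ 3 + 841.121ms (3/2)
7. 2523.364ms @ 9/2 + 841.121ms (3/2)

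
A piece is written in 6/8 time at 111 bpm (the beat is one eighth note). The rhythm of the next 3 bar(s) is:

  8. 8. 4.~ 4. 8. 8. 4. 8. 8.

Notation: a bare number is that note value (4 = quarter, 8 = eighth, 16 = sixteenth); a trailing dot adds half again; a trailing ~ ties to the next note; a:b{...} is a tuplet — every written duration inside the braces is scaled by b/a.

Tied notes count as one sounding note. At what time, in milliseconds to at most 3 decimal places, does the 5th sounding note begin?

1. 0.0ms @ 0 + 810.811ms (3/2)
2. 810.811ms @ 3/2 + 810.811ms (3/2)
3. 1621.622ms @ 3 + 3243.243ms (6)
4. 4864.865ms @ 9 + 810.811ms (3/2)
5. 5675.676ms @ 21/2 + 810.811ms (3/2)
6. 6486.486ms @ 12 + 1621.622ms (3)
7. 8108.108ms @ 15 + 810.811ms (3/2)
8. 8918.919ms @ 33/2 + 810.811ms (3/2)

note 5 onset = 21/2b = 5675.676ms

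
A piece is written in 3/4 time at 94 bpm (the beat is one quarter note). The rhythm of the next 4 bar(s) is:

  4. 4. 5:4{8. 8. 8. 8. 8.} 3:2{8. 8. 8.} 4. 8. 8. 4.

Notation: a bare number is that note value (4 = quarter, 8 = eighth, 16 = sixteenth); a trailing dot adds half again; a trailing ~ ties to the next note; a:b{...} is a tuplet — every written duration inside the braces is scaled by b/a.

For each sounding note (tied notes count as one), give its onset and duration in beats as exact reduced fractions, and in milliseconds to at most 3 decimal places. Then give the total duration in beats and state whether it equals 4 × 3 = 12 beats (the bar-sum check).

1) 0.0ms=0b +957.447ms=3/2b
2) 957.447ms=3/2b +957.447ms=3/2b
3) 1914.894ms=3b +382.979ms=3/5b
4) 2297.872ms=18/5b +382.979ms=3/5b
5) 2680.851ms=21/5b +382.979ms=3/5b
6) 3063.83ms=24/5b +382.979ms=3/5b
7) 3446.809ms=27/5b +382.979ms=3/5b
8) 3829.787ms=6b +319.149ms=1/2b
9) 4148.936ms=13/2b +319.149ms=1/2b
10) 4468.085ms=7b +319.149ms=1/2b
11) 4787.234ms=15/2b +957.447ms=3/2b
12) 5744.681ms=9b +478.723ms=3/4b
13) 6223.404ms=39/4b +478.723ms=3/4b
14) 6702.128ms=21/2b +957.447ms=3/2b
Σ=12b of 12 (94bpm 3/4) — PASS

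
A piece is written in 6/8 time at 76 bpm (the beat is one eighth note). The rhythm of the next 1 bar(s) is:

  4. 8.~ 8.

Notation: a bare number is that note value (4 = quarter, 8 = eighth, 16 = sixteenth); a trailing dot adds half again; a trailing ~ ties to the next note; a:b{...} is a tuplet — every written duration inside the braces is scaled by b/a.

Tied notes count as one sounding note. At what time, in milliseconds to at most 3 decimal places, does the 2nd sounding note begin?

1. 0.0ms @ 0 + 2368.421ms (3)
2. 2368.421ms @ 3 + 2368.421ms (3)

note 2 onset = 3b = 2368.421ms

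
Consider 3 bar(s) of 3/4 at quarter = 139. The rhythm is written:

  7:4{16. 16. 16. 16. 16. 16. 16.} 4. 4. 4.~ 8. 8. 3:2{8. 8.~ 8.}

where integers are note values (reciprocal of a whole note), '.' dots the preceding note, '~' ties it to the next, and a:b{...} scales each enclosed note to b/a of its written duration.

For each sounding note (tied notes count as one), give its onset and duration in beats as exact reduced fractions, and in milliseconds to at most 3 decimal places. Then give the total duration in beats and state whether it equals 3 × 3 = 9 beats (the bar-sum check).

1) 0.0ms=0b +92.497ms=3/14b
2) 92.497ms=3/14b +92.497ms=3/14b
3) 184.995ms=3/7b +92.497ms=3/14b
4) 277.492ms=9/14b +92.497ms=3/14b
5) 369.99ms=6/7b +92.497ms=3/14b
6) 462.487ms=15/14b +92.497ms=3/14b
7) 554.985ms=9/7b +92.497ms=3/14b
8) 647.482ms=3/2b +647.482ms=3/2b
9) 1294.964ms=3b +647.482ms=3/2b
10) 1942.446ms=9/2b +971.223ms=9/4b
11) 2913.669ms=27/4b +323.741ms=3/4b
12) 3237.41ms=15/2b +215.827ms=1/2b
13) 3453.237ms=8b +431.655ms=1b
Σ=9b of 9 (139bpm 3/4) — PASS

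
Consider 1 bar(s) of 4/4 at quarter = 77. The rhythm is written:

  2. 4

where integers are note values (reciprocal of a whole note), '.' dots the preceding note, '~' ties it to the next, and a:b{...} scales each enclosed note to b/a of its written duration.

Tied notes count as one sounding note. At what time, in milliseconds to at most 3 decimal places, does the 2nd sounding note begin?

note 2 onset = 3b = 2337.662ms

1. 0.0ms @ 0 + 2337.662ms (3)
2. 2337.662ms @ 3 + 779.221ms (1)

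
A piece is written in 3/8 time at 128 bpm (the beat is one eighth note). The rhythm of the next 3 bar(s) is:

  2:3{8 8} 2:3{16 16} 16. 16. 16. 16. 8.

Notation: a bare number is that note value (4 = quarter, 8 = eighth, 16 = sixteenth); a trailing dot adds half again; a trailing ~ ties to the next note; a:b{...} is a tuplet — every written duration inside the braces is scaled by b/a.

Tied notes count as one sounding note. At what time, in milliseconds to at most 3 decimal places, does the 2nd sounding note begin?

1. 0.0ms @ 0 + 703.125ms (3/2)
2. 703.125ms @ 3/2 + 703.125ms (3/2)
3. 1406.25ms @ 3 + 351.562ms (3/4)
4. 1757.812ms @ 15/4 + 351.562ms (3/4)
5. 2109.375ms @ 9/2 + 351.562ms (3/4)
6. 2460.938ms @ 21/4 + 351.562ms (3/4)
7. 2812.5ms @ 6 + 351.562ms (3/4)
8. 3164.062ms @ 27/4 + 351.562ms (3/4)
9. 3515.625ms @ 15/2 + 703.125ms (3/2)

note 2 onset = 3/2b = 703.125ms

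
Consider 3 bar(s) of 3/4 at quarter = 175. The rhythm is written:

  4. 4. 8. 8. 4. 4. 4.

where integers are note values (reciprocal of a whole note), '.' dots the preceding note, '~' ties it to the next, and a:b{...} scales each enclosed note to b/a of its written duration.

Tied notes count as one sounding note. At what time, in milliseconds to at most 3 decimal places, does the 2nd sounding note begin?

1. 0.0ms @ 0 + 514.286ms (3/2)
2. 514.286ms @ 3/2 + 514.286ms (3/2)
3. 1028.571ms @ 3 + 257.143ms (3/4)
4. 1285.714ms @ 15/4 + 257.143ms (3/4)
5. 1542.857ms @ 9/2 + 514.286ms (3/2)
6. 2057.143ms @ 6 + 514.286ms (3/2)
7. 2571.429ms @ 15/2 + 514.286ms (3/2)

note 2 onset = 3/2b = 514.286ms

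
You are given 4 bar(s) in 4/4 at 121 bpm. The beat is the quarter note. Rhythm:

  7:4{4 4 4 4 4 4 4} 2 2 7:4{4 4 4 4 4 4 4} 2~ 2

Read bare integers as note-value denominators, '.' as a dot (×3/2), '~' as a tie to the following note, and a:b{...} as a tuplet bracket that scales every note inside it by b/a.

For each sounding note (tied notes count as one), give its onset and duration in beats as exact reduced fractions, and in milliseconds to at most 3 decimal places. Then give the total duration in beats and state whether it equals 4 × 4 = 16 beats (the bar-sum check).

1) 0.0ms=0b +283.353ms=4/7b
2) 283.353ms=4/7b +283.353ms=4/7b
3) 566.706ms=8/7b +283.353ms=4/7b
4) 850.059ms=12/7b +283.353ms=4/7b
5) 1133.412ms=16/7b +283.353ms=4/7b
6) 1416.765ms=20/7b +283.353ms=4/7b
7) 1700.118ms=24/7b +283.353ms=4/7b
8) 1983.471ms=4b +991.736ms=2b
9) 2975.207ms=6b +991.736ms=2b
10) 3966.942ms=8b +283.353ms=4/7b
11) 4250.295ms=60/7b +283.353ms=4/7b
12) 4533.648ms=64/7b +283.353ms=4/7b
13) 4817.001ms=68/7b +283.353ms=4/7b
14) 5100.354ms=72/7b +283.353ms=4/7b
15) 5383.707ms=76/7b +283.353ms=4/7b
16) 5667.06ms=80/7b +283.353ms=4/7b
17) 5950.413ms=12b +1983.471ms=4b
Σ=16b of 16 (121bpm 4/4) — PASS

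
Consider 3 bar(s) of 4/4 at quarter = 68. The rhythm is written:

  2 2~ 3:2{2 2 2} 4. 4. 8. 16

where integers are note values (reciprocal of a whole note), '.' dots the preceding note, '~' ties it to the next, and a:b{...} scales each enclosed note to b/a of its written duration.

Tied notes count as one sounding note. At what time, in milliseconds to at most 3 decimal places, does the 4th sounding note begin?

1. 0.0ms @ 0 + 1764.706ms (2)
2. 1764.706ms @ 2 + 2941.176ms (10/3)
3. 4705.882ms @ 16/3 + 1176.471ms (4/3)
4. 5882.353ms @ 20/3 + 1176.471ms (4/3)
5. 7058.824ms @ 8 + 1323.529ms (3/2)
6. 8382.353ms @ 19/2 + 1323.529ms (3/2)
7. 9705.882ms @ 11 + 661.765ms (3/4)
8. 10367.647ms @ 47/4 + 220.588ms (1/4)

note 4 onset = 20/3b = 5882.353ms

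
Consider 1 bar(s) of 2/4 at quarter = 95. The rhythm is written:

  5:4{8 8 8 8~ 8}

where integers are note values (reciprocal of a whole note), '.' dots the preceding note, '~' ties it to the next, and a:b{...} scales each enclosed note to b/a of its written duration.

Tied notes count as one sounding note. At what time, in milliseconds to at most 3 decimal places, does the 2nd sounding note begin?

1. 0.0ms @ 0 + 252.632ms (2/5)
2. 252.632ms @ 2/5 + 252.632ms (2/5)
3. 505.263ms @ 4/5 + 252.632ms (2/5)
4. 757.895ms @ 6/5 + 505.263ms (4/5)

note 2 onset = 2/5b = 252.632ms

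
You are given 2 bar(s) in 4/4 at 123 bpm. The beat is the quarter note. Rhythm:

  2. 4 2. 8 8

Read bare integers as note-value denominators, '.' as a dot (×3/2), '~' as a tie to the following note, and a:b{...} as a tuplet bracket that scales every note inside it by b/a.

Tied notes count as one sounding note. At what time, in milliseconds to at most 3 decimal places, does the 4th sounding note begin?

1. 0.0ms @ 0 + 1463.415ms (3)
2. 1463.415ms @ 3 + 487.805ms (1)
3. 1951.22ms @ 4 + 1463.415ms (3)
4. 3414.634ms @ 7 + 243.902ms (1/2)
5. 3658.537ms @ 15/2 + 243.902ms (1/2)

note 4 onset = 7b = 3414.634ms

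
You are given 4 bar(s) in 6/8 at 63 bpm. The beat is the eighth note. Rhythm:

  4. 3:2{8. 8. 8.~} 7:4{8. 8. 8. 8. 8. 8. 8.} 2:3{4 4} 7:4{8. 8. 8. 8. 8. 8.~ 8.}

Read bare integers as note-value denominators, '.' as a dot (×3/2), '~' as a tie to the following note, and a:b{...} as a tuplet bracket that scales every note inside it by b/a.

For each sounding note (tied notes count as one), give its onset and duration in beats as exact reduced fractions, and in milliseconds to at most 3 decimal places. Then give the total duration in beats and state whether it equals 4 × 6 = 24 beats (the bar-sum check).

1) 0.0ms=0b +2857.143ms=3b
2) 2857.143ms=3b +952.381ms=1b
3) 3809.524ms=4b +952.381ms=1b
4) 4761.905ms=5b +1768.707ms=13/7b
5) 6530.612ms=48/7b +816.327ms=6/7b
6) 7346.939ms=54/7b +816.327ms=6/7b
7) 8163.265ms=60/7b +816.327ms=6/7b
8) 8979.592ms=66/7b +816.327ms=6/7b
9) 9795.918ms=72/7b +816.327ms=6/7b
10) 10612.245ms=78/7b +816.327ms=6/7b
11) 11428.571ms=12b +2857.143ms=3b
12) 14285.714ms=15b +2857.143ms=3b
13) 17142.857ms=18b +816.327ms=6/7b
14) 17959.184ms=132/7b +816.327ms=6/7b
15) 18775.51ms=138/7b +816.327ms=6/7b
16) 19591.837ms=144/7b +816.327ms=6/7b
17) 20408.163ms=150/7b +816.327ms=6/7b
18) 21224.49ms=156/7b +1632.653ms=12/7b
Σ=24b of 24 (63bpm 6/8) — PASS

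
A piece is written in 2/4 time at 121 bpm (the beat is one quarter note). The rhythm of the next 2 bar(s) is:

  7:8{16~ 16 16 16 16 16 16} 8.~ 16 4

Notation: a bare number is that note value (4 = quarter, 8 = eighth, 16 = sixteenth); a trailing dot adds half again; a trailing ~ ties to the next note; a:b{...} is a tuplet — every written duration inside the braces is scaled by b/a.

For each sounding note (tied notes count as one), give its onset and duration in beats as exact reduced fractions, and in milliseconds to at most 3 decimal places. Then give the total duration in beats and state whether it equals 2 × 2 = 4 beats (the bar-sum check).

1) 0.0ms=0b +283.353ms=4/7b
2) 283.353ms=4/7b +141.677ms=2/7b
3) 425.03ms=6/7b +141.677ms=2/7b
4) 566.706ms=8/7b +141.677ms=2/7b
5) 708.383ms=10/7b +141.677ms=2/7b
6) 850.059ms=12/7b +141.677ms=2/7b
7) 991.736ms=2b +495.868ms=1b
8) 1487.603ms=3b +495.868ms=1b
Σ=4b of 4 (121bpm 2/4) — PASS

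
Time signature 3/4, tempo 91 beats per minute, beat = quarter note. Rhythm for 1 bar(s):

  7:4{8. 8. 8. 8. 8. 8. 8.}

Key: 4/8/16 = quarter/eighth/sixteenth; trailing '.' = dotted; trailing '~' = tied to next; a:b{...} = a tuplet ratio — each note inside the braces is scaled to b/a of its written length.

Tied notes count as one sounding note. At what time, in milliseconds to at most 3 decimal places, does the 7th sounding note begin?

1. 0.0ms @ 0 + 282.575ms (3/7)
2. 282.575ms @ 3/7 + 282.575ms (3/7)
3. 565.149ms @ 6/7 + 282.575ms (3/7)
4. 847.724ms @ 9/7 + 282.575ms (3/7)
5. 1130.298ms @ 12/7 + 282.575ms (3/7)
6. 1412.873ms @ 15/7 + 282.575ms (3/7)
7. 1695.447ms @ 18/7 + 282.575ms (3/7)

note 7 onset = 18/7b = 1695.447ms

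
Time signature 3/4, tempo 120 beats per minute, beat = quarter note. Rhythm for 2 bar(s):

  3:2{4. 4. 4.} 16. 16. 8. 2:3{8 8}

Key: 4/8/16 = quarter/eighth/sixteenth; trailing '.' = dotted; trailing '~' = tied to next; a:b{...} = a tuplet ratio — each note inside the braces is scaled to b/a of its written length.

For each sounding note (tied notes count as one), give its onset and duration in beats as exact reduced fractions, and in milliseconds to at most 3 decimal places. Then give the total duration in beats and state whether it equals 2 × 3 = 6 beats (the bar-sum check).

1) 0.0ms=0b +500.0ms=1b
2) 500.0ms=1b +500.0ms=1b
3) 1000.0ms=2b +500.0ms=1b
4) 1500.0ms=3b +187.5ms=3/8b
5) 1687.5ms=27/8b +187.5ms=3/8b
6) 1875.0ms=15/4b +375.0ms=3/4b
7) 2250.0ms=9/2b +375.0ms=3/4b
8) 2625.0ms=21/4b +375.0ms=3/4b
Σ=6b of 6 (120bpm 3/4) — PASS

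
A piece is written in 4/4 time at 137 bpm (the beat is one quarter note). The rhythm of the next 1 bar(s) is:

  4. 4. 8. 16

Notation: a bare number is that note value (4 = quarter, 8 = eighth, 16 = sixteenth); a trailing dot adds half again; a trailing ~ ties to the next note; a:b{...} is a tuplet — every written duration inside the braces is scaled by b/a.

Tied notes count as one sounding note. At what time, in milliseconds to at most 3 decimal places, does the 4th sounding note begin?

note 4 onset = 15/4b = 1642.336ms

1. 0.0ms @ 0 + 656.934ms (3/2)
2. 656.934ms @ 3/2 + 656.934ms (3/2)
3. 1313.869ms @ 3 + 328.467ms (3/4)
4. 1642.336ms @ 15/4 + 109.489ms (1/4)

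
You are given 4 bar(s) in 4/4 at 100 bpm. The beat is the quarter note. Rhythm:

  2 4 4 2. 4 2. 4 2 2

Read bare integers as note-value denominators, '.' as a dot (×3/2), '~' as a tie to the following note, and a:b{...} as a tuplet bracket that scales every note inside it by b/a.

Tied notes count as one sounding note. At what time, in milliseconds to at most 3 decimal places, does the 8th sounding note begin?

1. 0.0ms @ 0 + 1200.0ms (2)
2. 1200.0ms @ 2 + 600.0ms (1)
3. 1800.0ms @ 3 + 600.0ms (1)
4. 2400.0ms @ 4 + 1800.0ms (3)
5. 4200.0ms @ 7 + 600.0ms (1)
6. 4800.0ms @ 8 + 1800.0ms (3)
7. 6600.0ms @ 11 + 600.0ms (1)
8. 7200.0ms @ 12 + 1200.0ms (2)
9. 8400.0ms @ 14 + 1200.0ms (2)

note 8 onset = 12b = 7200.0ms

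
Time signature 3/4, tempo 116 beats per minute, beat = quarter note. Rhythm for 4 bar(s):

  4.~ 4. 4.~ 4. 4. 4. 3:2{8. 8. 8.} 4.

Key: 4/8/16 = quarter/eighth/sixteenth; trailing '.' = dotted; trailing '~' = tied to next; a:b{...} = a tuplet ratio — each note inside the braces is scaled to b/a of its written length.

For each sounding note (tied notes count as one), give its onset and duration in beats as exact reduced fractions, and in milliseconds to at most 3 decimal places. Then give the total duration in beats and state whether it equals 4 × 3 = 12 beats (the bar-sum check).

1) 0.0ms=0b +1551.724ms=3b
2) 1551.724ms=3b +1551.724ms=3b
3) 3103.448ms=6b +775.862ms=3/2b
4) 3879.31ms=15/2b +775.862ms=3/2b
5) 4655.172ms=9b +258.621ms=1/2b
6) 4913.793ms=19/2b +258.621ms=1/2b
7) 5172.414ms=10b +258.621ms=1/2b
8) 5431.034ms=21/2b +775.862ms=3/2b
Σ=12b of 12 (116bpm 3/4) — PASS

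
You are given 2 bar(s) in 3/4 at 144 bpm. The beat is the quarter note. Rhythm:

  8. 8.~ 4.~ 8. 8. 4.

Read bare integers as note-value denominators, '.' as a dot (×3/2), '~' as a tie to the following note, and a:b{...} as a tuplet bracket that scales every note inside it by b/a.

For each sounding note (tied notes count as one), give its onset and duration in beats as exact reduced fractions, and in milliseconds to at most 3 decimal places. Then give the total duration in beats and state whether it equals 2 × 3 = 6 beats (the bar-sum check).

1) 0.0ms=0b +312.5ms=3/4b
2) 312.5ms=3/4b +1250.0ms=3b
3) 1562.5ms=15/4b +312.5ms=3/4b
4) 1875.0ms=9/2b +625.0ms=3/2b
Σ=6b of 6 (144bpm 3/4) — PASS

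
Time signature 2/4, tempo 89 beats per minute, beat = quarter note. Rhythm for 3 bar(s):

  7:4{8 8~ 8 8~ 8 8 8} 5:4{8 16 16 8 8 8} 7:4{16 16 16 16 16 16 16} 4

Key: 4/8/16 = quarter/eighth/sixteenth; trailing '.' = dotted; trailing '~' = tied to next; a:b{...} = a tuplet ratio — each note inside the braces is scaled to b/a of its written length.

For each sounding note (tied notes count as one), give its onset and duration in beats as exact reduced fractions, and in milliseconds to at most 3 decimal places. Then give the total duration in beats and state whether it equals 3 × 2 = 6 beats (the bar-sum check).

1) 0.0ms=0b +192.616ms=2/7b
2) 192.616ms=2/7b +385.233ms=4/7b
3) 577.849ms=6/7b +385.233ms=4/7b
4) 963.082ms=10/7b +192.616ms=2/7b
5) 1155.698ms=12/7b +192.616ms=2/7b
6) 1348.315ms=2b +269.663ms=2/5b
7) 1617.978ms=12/5b +134.831ms=1/5b
8) 1752.809ms=13/5b +134.831ms=1/5b
9) 1887.64ms=14/5b +269.663ms=2/5b
10) 2157.303ms=16/5b +269.663ms=2/5b
11) 2426.966ms=18/5b +269.663ms=2/5b
12) 2696.629ms=4b +96.308ms=1/7b
13) 2792.937ms=29/7b +96.308ms=1/7b
14) 2889.246ms=30/7b +96.308ms=1/7b
15) 2985.554ms=31/7b +96.308ms=1/7b
16) 3081.862ms=32/7b +96.308ms=1/7b
17) 3178.17ms=33/7b +96.308ms=1/7b
18) 3274.478ms=34/7b +96.308ms=1/7b
19) 3370.787ms=5b +674.157ms=1b
Σ=6b of 6 (89bpm 2/4) — PASS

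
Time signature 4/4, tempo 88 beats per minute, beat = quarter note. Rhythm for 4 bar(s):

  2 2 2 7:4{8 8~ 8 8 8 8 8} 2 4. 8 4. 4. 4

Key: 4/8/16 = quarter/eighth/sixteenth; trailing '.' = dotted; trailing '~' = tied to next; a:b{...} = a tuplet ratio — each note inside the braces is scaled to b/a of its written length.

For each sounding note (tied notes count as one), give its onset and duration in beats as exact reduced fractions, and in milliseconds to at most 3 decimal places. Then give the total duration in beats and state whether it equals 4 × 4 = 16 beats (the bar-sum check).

1) 0.0ms=0b +1363.636ms=2b
2) 1363.636ms=2b +1363.636ms=2b
3) 2727.273ms=4b +1363.636ms=2b
4) 4090.909ms=6b +194.805ms=2/7b
5) 4285.714ms=44/7b +389.61ms=4/7b
6) 4675.325ms=48/7b +194.805ms=2/7b
7) 4870.13ms=50/7b +194.805ms=2/7b
8) 5064.935ms=52/7b +194.805ms=2/7b
9) 5259.74ms=54/7b +194.805ms=2/7b
10) 5454.545ms=8b +1363.636ms=2b
11) 6818.182ms=10b +1022.727ms=3/2b
12) 7840.909ms=23/2b +340.909ms=1/2b
13) 8181.818ms=12b +1022.727ms=3/2b
14) 9204.545ms=27/2b +1022.727ms=3/2b
15) 10227.273ms=15b +681.818ms=1b
Σ=16b of 16 (88bpm 4/4) — PASS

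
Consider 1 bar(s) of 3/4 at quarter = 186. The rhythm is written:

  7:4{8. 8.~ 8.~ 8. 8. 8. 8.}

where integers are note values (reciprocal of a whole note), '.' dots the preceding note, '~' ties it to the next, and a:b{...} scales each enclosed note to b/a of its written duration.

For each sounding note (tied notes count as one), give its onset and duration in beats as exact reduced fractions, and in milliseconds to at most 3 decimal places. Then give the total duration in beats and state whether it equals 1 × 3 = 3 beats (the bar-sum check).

1) 0.0ms=0b +138.249ms=3/7b
2) 138.249ms=3/7b +414.747ms=9/7b
3) 552.995ms=12/7b +138.249ms=3/7b
4) 691.244ms=15/7b +138.249ms=3/7b
5) 829.493ms=18/7b +138.249ms=3/7b
Σ=3b of 3 (186bpm 3/4) — PASS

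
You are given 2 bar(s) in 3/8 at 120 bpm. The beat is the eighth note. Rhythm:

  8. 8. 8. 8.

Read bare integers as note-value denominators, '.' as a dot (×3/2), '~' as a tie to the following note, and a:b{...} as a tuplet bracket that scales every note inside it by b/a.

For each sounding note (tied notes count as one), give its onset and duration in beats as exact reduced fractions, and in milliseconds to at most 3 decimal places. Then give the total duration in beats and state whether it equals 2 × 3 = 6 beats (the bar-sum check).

1) 0.0ms=0b +750.0ms=3/2b
2) 750.0ms=3/2b +750.0ms=3/2b
3) 1500.0ms=3b +750.0ms=3/2b
4) 2250.0ms=9/2b +750.0ms=3/2b
Σ=6b of 6 (120bpm 3/8) — PASS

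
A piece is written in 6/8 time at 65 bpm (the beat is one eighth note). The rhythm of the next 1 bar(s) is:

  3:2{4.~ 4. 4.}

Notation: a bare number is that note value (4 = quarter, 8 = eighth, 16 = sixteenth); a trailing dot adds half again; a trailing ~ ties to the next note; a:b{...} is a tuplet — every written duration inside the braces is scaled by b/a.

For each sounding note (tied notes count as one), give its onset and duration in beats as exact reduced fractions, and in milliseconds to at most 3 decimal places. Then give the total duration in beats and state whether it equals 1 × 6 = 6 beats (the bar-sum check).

1) 0.0ms=0b +3692.308ms=4b
2) 3692.308ms=4b +1846.154ms=2b
Σ=6b of 6 (65bpm 6/8) — PASS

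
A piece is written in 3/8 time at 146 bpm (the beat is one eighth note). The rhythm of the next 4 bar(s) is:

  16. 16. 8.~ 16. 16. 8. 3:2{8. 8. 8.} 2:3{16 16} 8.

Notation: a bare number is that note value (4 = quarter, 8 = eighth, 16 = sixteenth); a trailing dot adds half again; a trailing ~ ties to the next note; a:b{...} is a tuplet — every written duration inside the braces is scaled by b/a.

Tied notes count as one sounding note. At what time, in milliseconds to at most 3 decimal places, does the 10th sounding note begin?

note 10 onset = 39/4b = 4006.849ms

1. 0.0ms @ 0 + 308.219ms (3/4)
2. 308.219ms @ 3/4 + 308.219ms (3/4)
3. 616.438ms @ 3/2 + 924.658ms (9/4)
4. 1541.096ms @ 15/4 + 308.219ms (3/4)
5. 1849.315ms @ 9/2 + 616.438ms (3/2)
6. 2465.753ms @ 6 + 410.959ms (1)
7. 2876.712ms @ 7 + 410.959ms (1)
8. 3287.671ms @ 8 + 410.959ms (1)
9. 3698.63ms @ 9 + 308.219ms (3/4)
10. 4006.849ms @ 39/4 + 308.219ms (3/4)
11. 4315.068ms @ 21/2 + 616.438ms (3/2)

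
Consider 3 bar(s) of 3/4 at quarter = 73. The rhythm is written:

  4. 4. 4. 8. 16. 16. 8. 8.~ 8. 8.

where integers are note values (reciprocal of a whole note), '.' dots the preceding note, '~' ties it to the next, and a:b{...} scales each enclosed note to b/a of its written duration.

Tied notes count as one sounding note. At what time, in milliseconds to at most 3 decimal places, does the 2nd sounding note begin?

1. 0.0ms @ 0 + 1232.877ms (3/2)
2. 1232.877ms @ 3/2 + 1232.877ms (3/2)
3. 2465.753ms @ 3 + 1232.877ms (3/2)
4. 3698.63ms @ 9/2 + 616.438ms (3/4)
5. 4315.068ms @ 21/4 + 308.219ms (3/8)
6. 4623.288ms @ 45/8 + 308.219ms (3/8)
7. 4931.507ms @ 6 + 616.438ms (3/4)
8. 5547.945ms @ 27/4 + 1232.877ms (3/2)
9. 6780.822ms @ 33/4 + 616.438ms (3/4)

note 2 onset = 3/2b = 1232.877ms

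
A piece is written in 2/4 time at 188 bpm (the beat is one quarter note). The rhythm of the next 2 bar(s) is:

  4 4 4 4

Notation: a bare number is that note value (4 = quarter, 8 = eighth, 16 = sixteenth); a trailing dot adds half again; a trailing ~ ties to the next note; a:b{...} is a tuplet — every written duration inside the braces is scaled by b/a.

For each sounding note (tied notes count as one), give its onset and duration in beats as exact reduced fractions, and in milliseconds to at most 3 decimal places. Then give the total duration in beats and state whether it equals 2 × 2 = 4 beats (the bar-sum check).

1) 0.0ms=0b +319.149ms=1b
2) 319.149ms=1b +319.149ms=1b
3) 638.298ms=2b +319.149ms=1b
4) 957.447ms=3b +319.149ms=1b
Σ=4b of 4 (188bpm 2/4) — PASS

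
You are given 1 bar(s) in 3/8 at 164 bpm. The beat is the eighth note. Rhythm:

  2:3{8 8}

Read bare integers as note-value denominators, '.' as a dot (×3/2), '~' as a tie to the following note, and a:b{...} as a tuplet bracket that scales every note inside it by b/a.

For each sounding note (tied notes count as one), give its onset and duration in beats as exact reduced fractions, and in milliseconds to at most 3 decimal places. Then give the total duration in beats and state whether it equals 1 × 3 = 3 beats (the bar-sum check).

1) 0.0ms=0b +548.78ms=3/2b
2) 548.78ms=3/2b +548.78ms=3/2b
Σ=3b of 3 (164bpm 3/8) — PASS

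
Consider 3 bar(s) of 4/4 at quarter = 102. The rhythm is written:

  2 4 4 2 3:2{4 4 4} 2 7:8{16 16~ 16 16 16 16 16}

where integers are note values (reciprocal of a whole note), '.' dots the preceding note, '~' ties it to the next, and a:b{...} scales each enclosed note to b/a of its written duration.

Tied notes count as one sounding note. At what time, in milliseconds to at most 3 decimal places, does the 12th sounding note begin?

1. 0.0ms @ 0 + 1176.471ms (2)
2. 1176.471ms @ 2 + 588.235ms (1)
3. 1764.706ms @ 3 + 588.235ms (1)
4. 2352.941ms @ 4 + 1176.471ms (2)
5. 3529.412ms @ 6 + 392.157ms (2/3)
6. 3921.569ms @ 20/3 + 392.157ms (2/3)
7. 4313.725ms @ 22/3 + 392.157ms (2/3)
8. 4705.882ms @ 8 + 1176.471ms (2)
9. 5882.353ms @ 10 + 168.067ms (2/7)
10. 6050.42ms @ 72/7 + 336.134ms (4/7)
11. 6386.555ms @ 76/7 + 168.067ms (2/7)
12. 6554.622ms @ 78/7 + 168.067ms (2/7)
13. 6722.689ms @ 80/7 + 168.067ms (2/7)
14. 6890.756ms @ 82/7 + 168.067ms (2/7)

note 12 onset = 78/7b = 6554.622ms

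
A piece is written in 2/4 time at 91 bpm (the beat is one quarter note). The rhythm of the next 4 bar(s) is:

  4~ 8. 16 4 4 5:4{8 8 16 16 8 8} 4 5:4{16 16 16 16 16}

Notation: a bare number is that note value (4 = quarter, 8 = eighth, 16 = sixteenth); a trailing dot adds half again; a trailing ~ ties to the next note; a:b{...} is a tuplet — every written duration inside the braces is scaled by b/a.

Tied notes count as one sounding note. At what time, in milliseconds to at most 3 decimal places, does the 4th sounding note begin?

note 4 onset = 3b = 1978.022ms

1. 0.0ms @ 0 + 1153.846ms (7/4)
2. 1153.846ms @ 7/4 + 164.835ms (1/4)
3. 1318.681ms @ 2 + 659.341ms (1)
4. 1978.022ms @ 3 + 659.341ms (1)
5. 2637.363ms @ 4 + 263.736ms (2/5)
6. 2901.099ms @ 22/5 + 263.736ms (2/5)
7. 3164.835ms @ 24/5 + 131.868ms (1/5)
8. 3296.703ms @ 5 + 131.868ms (1/5)
9. 3428.571ms @ 26/5 + 263.736ms (2/5)
10. 3692.308ms @ 28/5 + 263.736ms (2/5)
11. 3956.044ms @ 6 + 659.341ms (1)
12. 4615.385ms @ 7 + 131.868ms (1/5)
13. 4747.253ms @ 36/5 + 131.868ms (1/5)
14. 4879.121ms @ 37/5 + 131.868ms (1/5)
15. 5010.989ms @ 38/5 + 131.868ms (1/5)
16. 5142.857ms @ 39/5 + 131.868ms (1/5)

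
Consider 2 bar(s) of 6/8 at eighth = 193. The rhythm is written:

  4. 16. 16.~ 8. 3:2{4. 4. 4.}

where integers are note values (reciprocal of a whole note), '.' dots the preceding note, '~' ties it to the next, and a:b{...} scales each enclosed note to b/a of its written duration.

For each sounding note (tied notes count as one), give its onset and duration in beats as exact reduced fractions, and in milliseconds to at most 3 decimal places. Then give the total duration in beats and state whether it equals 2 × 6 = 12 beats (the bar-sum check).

1) 0.0ms=0b +932.642ms=3b
2) 932.642ms=3b +233.161ms=3/4b
3) 1165.803ms=15/4b +699.482ms=9/4b
4) 1865.285ms=6b +621.762ms=2b
5) 2487.047ms=8b +621.762ms=2b
6) 3108.808ms=10b +621.762ms=2b
Σ=12b of 12 (193bpm 6/8) — PASS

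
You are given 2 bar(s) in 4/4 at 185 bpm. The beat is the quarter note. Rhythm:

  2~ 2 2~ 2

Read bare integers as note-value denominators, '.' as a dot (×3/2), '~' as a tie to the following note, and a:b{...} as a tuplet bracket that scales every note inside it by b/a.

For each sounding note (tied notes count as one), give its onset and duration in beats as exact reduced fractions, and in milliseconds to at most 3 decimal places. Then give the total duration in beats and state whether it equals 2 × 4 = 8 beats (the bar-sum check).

1) 0.0ms=0b +1297.297ms=4b
2) 1297.297ms=4b +1297.297ms=4b
Σ=8b of 8 (185bpm 4/4) — PASS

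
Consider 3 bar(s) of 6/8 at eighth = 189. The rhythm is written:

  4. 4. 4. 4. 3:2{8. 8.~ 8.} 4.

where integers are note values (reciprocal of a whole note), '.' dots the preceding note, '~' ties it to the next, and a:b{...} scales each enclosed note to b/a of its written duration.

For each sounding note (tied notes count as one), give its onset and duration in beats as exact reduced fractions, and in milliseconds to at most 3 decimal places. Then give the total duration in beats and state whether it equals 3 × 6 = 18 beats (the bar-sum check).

1) 0.0ms=0b +952.381ms=3b
2) 952.381ms=3b +952.381ms=3b
3) 1904.762ms=6b +952.381ms=3b
4) 2857.143ms=9b +952.381ms=3b
5) 3809.524ms=12b +317.46ms=1b
6) 4126.984ms=13b +634.921ms=2b
7) 4761.905ms=15b +952.381ms=3b
Σ=18b of 18 (189bpm 6/8) — PASS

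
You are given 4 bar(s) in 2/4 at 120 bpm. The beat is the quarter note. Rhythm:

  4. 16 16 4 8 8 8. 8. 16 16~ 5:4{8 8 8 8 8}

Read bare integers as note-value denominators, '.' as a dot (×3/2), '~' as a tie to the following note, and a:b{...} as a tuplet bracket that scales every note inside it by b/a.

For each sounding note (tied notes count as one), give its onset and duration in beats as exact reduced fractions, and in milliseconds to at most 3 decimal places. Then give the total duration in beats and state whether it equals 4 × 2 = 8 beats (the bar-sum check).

1) 0.0ms=0b +750.0ms=3/2b
2) 750.0ms=3/2b +125.0ms=1/4b
3) 875.0ms=7/4b +125.0ms=1/4b
4) 1000.0ms=2b +500.0ms=1b
5) 1500.0ms=3b +250.0ms=1/2b
6) 1750.0ms=7/2b +250.0ms=1/2b
7) 2000.0ms=4b +375.0ms=3/4b
8) 2375.0ms=19/4b +375.0ms=3/4b
9) 2750.0ms=11/2b +125.0ms=1/4b
10) 2875.0ms=23/4b +325.0ms=13/20b
11) 3200.0ms=32/5b +200.0ms=2/5b
12) 3400.0ms=34/5b +200.0ms=2/5b
13) 3600.0ms=36/5b +200.0ms=2/5b
14) 3800.0ms=38/5b +200.0ms=2/5b
Σ=8b of 8 (120bpm 2/4) — PASS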